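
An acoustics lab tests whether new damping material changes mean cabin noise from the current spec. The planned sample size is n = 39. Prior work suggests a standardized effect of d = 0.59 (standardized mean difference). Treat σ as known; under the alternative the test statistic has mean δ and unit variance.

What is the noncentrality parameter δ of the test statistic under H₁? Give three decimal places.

δ ≈ 3.685

The noncentrality parameter scales effect size by the design's sample-size factor: δ = d·√n = 0.59 × √39 = 3.6845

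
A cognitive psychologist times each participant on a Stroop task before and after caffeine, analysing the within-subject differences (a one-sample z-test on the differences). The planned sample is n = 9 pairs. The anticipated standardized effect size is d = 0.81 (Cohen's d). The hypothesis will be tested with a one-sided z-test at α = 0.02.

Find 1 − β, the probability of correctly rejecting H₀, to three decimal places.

Noncentrality parameter: λ = d·√n = 0.81 × √9 = 2.4300
One-sided α = 0.02 → critical value z_{0.02} = 2.054.
Power = Φ(λ − 2.054) = Φ(0.376) = 0.6466.

Power ≈ 0.647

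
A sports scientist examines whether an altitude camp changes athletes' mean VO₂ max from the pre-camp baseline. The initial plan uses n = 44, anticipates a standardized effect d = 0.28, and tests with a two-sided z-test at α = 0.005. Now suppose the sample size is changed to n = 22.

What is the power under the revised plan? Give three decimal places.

Power ≈ 0.068

With n = 22: δ = d·√n = 0.28 × √22 = 1.3133. Critical value z_{0.0025} = 2.807.
Revised power = Φ(δ − 2.807) + Φ(−δ − 2.807) = Φ(-1.494) + Φ(-4.120) = 0.0676 + 0.0000 = 0.0676.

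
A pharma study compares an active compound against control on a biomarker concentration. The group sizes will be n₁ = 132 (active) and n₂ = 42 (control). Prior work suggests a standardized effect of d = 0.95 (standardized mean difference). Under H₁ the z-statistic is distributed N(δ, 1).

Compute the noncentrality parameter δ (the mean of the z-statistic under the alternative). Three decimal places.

δ ≈ 5.362

δ = d / √(1/n₁ + 1/n₂) = 0.95 / √(1/132 + 1/42) = 5.3624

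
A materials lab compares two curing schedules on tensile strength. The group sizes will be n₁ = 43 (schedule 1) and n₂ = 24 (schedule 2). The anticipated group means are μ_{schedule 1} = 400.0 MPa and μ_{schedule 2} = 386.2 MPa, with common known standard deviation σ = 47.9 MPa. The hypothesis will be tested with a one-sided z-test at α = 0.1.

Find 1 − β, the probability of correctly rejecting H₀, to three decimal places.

Standardized effect: d = |μ_{schedule 1} − μ_{schedule 2}| / σ = |400.0 − 386.2| / 47.9 = 0.2881
Noncentrality parameter: λ = d / √(1/n₁ + 1/n₂) = 0.2881 / √(1/43 + 1/24) = 1.1307
One-sided α = 0.1 → critical value z_{0.1} = 1.282.
Power = P(Z > 1.282 − λ) = Φ(-0.151) = 0.4400.

Power ≈ 0.440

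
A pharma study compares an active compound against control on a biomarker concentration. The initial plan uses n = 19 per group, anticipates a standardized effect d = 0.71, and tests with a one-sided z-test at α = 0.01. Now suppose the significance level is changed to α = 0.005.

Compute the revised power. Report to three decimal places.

δ = d·√(n/2) = 0.71 × √(19/2) = 2.1884 (unchanged). New critical value: z_{0.005} = 2.576.
Revised power = Φ(δ − 2.576) = Φ(-0.387) = 0.3492.

Power ≈ 0.349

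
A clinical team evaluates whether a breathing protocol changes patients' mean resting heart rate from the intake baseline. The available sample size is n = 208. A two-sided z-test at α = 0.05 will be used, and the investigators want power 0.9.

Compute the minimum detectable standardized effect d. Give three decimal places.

d ≈ 0.225

Need Φ(δ − 1.960) = 0.9, so δ = 1.960 + 1.282 = 3.242.
(The second rejection-region term Φ(−δ − z_{α/2}) is negligible and dropped.)
δ = d·√n ⇒ d = δ/√n = 3.242/√208 = 0.2248.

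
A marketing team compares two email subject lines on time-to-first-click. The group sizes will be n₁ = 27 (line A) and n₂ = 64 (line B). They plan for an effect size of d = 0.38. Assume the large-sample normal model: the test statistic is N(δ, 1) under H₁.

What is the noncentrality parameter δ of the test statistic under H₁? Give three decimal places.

δ ≈ 1.656

δ = d / √(1/n₁ + 1/n₂) = 0.38 / √(1/27 + 1/64) = 1.6559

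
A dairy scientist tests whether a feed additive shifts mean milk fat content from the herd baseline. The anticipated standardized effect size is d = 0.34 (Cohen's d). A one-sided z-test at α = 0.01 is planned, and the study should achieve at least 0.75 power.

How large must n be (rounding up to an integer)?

n = 78

For power 0.75 need Φ(δ − z_{0.01}) = 0.75, so δ = z_{0.01} + z_{0.25} = 2.326 + 0.674 = 3.001.
δ = d·√n ⇒ n = (δ/d)² = (3.001 / 0.34)² = 77.90.
Round up to the next whole unit.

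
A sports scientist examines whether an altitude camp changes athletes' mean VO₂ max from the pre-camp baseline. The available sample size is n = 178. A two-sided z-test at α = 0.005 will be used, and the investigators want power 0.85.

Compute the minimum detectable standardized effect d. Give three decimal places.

d ≈ 0.288

Need Φ(δ − 2.807) = 0.85, so δ = 2.807 + 1.036 = 3.843.
(Lower-tail contribution to power is negligible for δ > 0.)
δ = d·√n ⇒ d = δ/√n = 3.843/√178 = 0.2881.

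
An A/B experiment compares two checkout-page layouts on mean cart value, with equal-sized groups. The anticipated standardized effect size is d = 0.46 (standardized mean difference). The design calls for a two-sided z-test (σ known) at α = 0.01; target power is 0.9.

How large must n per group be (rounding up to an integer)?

For power 0.9 need Φ(δ − z_{0.005}) = 0.9, so δ = z_{0.005} + z_{0.10} = 2.576 + 1.282 = 3.857.
(The Φ(−δ − z_{α/2}) term is vanishingly small for δ > 0 and is dropped in the standard sample-size formula.)
δ = d·√(n/2) ⇒ n = 2(δ/d)² = 2 × (3.857 / 0.46)² = 140.64.
Rounding up, n = 141 per group.

n = 141 per group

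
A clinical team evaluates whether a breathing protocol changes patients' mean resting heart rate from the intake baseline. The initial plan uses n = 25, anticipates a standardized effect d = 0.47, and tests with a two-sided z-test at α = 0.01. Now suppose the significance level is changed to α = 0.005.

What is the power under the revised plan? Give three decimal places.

Power ≈ 0.324

δ = d·√n = 0.47 × √25 = 2.3500 (unchanged). New critical value: z_{0.0025} = 2.807.
Revised power = Φ(δ − 2.807) + Φ(−δ − 2.807) = Φ(-0.457) + Φ(-5.157) = 0.3238 + 0.0000 = 0.3238.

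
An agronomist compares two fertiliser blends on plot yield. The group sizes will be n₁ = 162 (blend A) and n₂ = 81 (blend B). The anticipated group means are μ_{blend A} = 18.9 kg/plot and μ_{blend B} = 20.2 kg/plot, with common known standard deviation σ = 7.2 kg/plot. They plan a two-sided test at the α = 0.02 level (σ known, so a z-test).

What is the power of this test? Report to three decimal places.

Standardized effect: d = |μ_{blend A} − μ_{blend B}| / σ = |18.9 − 20.2| / 7.2 = 0.1806
Noncentrality parameter: δ = d / √(1/n₁ + 1/n₂) = 0.1806 / √(1/162 + 1/81) = 1.3268
Two-sided α = 0.02 → critical value z_{0.01} = 2.326.
Power = Φ(δ − 2.326) + Φ(−δ − 2.326) = Φ(-1.000) + Φ(-3.653) = 0.1588 + 0.0001 = 0.1589.

Power ≈ 0.159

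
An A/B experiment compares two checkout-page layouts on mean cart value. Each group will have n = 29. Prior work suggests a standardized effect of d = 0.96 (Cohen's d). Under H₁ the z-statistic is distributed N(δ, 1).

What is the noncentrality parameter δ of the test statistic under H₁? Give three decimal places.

δ = d·√(n/2) = 0.96 × √(29/2) = 3.6556

δ ≈ 3.656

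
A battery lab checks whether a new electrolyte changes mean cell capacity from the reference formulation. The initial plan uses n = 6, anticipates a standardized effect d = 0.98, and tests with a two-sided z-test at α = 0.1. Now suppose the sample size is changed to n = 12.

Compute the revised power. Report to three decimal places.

Power ≈ 0.960

With n = 12: δ = d·√n = 0.98 × √12 = 3.3948. Critical value z_{0.05} = 1.645.
Revised power = Φ(δ − 1.645) + Φ(−δ − 1.645) = Φ(1.750) + Φ(-5.040) = 0.9599 + 0.0000 = 0.9599.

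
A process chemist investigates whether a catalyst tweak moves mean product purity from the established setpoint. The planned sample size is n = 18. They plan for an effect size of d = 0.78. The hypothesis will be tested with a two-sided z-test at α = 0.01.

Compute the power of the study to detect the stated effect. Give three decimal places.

Power ≈ 0.768

Noncentrality parameter: δ = d·√n = 0.78 × √18 = 3.3093
Critical value for a two-sided test at α = 0.01: z_{α/2} = 2.576.
Power = Φ(δ − 2.576) + Φ(−δ − 2.576) = Φ(0.733) + Φ(-5.885) = 0.7684 + 0.0000 = 0.7684.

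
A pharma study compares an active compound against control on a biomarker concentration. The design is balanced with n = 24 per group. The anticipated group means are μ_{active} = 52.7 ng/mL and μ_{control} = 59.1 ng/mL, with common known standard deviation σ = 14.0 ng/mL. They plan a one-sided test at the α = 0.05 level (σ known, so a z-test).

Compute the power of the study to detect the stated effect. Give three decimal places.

Standardized effect: d = |μ_{active} − μ_{control}| / σ = |52.7 − 59.1| / 14.0 = 0.4571
Noncentrality parameter: δ = d·√(n/2) = 0.4571 × √(24/2) = 1.5836
One-sided α = 0.05 → critical value z_{0.05} = 1.645.
Power = Φ(δ − 1.645) = Φ(-0.061) = 0.4756.

Power ≈ 0.476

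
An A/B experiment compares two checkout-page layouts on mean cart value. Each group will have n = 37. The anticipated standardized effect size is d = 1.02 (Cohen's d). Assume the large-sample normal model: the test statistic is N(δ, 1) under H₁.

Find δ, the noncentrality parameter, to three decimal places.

δ ≈ 4.387

δ = d·√(n/2) = 1.02 × √(37/2) = 4.3872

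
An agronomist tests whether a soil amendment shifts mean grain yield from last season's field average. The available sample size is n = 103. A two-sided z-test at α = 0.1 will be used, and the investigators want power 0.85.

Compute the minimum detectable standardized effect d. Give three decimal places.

Need Φ(δ − 1.645) = 0.85, so δ = 1.645 + 1.036 = 2.681.
(The second rejection-region term Φ(−δ − z_{α/2}) is negligible and dropped.)
δ = d·√n ⇒ d = δ/√n = 2.681/√103 = 0.2642.

d ≈ 0.264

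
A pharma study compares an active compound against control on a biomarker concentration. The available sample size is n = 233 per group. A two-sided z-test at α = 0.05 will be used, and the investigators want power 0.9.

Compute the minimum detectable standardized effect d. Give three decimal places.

Required noncentrality: δ = z_{0.025} + z_{0.10} = 1.960 + 1.282 = 3.242.
(Lower-tail contribution to power is negligible for δ > 0.)
δ = d·√(n/2) ⇒ d = δ/√(n/2) = 3.242/√(233/2) = 0.3003.

d ≈ 0.300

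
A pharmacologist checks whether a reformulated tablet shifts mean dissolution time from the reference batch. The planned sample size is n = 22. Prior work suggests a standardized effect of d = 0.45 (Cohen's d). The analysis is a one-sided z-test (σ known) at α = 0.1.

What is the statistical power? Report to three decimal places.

Power ≈ 0.796

Noncentrality parameter: δ = d·√n = 0.45 × √22 = 2.1107
One-sided α = 0.1 → critical value z_{0.1} = 1.282.
Power = Φ(δ − 1.282) = Φ(0.829) = 0.7965.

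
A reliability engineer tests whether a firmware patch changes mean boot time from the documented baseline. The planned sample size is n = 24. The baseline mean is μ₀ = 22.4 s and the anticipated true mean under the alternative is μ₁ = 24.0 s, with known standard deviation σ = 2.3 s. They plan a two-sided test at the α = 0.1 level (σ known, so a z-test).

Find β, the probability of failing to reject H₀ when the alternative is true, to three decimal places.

β ≈ 0.039

Standardized effect: d = |μ₁ − μ₀| / σ = |24.0 − 22.4| / 2.3 = 0.6957
Noncentrality parameter: δ = d·√n = 0.6957 × √24 = 3.4080
Critical value for a two-sided test at α = 0.1: z_{α/2} = 1.645.
Power = Φ(δ − 1.645) + Φ(−δ − 1.645) = Φ(1.763) + Φ(-5.053) = 0.9611 + 0.0000 = 0.9611.
Type II error: β = 1 − power = 1 − 0.9611 = 0.0389.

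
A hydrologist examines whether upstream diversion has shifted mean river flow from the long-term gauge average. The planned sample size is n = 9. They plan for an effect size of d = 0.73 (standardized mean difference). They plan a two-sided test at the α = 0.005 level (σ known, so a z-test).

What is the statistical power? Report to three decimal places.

Power ≈ 0.269

Noncentrality parameter: δ = d·√n = 0.73 × √9 = 2.1900
Two-sided α = 0.005 → critical value z_{0.0025} = 2.807.
Power = Φ(δ − 2.807) + Φ(−δ − 2.807) = Φ(-0.617) + Φ(-4.997) = 0.2686 + 0.0000 = 0.2686.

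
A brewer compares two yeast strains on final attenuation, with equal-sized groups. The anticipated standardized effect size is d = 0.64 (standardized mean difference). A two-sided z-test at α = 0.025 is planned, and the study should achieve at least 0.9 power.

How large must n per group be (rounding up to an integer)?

For power 0.9 need Φ(δ − z_{0.0125}) = 0.9, so δ = z_{0.0125} + z_{0.10} = 2.241 + 1.282 = 3.523.
(Ignoring the negligible lower-tail rejection probability gives the usual closed-form inversion.)
δ = d·√(n/2) ⇒ n = 2(δ/d)² = 2 × (3.523 / 0.64)² = 60.60.
Rounding up, n = 61 per group.

n = 61 per group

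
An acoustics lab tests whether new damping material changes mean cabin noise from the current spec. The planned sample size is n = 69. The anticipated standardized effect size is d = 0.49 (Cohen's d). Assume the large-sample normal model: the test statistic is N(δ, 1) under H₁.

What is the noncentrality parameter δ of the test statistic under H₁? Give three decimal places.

The noncentrality parameter scales effect size by the design's sample-size factor: δ = d·√n = 0.49 × √69 = 4.0702

δ ≈ 4.070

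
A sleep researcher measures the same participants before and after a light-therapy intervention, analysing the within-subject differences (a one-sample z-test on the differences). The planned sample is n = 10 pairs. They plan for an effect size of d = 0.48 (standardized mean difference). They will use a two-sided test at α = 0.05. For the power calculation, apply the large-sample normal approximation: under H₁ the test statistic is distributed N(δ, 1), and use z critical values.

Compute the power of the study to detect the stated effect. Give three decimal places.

Power ≈ 0.329

Noncentrality parameter: δ = d·√n = 0.48 × √10 = 1.5179
Two-sided α = 0.05 → critical value z_{0.025} = 1.960.
Power = Φ(δ − 1.960) + Φ(−δ − 1.960) = Φ(-0.442) + Φ(-3.478) = 0.3292 + 0.0003 = 0.3295.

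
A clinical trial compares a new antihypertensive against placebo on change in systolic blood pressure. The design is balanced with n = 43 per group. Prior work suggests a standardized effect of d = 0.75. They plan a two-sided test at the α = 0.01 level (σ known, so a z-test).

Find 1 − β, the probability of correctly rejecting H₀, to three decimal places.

Power ≈ 0.816

Noncentrality parameter: δ = d·√(n/2) = 0.75 × √(43/2) = 3.4776
Two-sided α = 0.01 → critical value z_{0.005} = 2.576.
Power = Φ(δ − 2.576) + Φ(−δ − 2.576) = Φ(0.902) + Φ(-6.053) = 0.8164 + 0.0000 = 0.8164.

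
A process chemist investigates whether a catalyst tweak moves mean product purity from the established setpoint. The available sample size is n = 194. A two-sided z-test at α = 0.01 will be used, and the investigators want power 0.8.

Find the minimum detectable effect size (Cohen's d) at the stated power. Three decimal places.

d ≈ 0.245

Need Φ(δ − 2.576) = 0.8, so δ = 2.576 + 0.842 = 3.417.
(Lower-tail contribution to power is negligible for δ > 0.)
δ = d·√n ⇒ d = δ/√n = 3.417/√194 = 0.2454.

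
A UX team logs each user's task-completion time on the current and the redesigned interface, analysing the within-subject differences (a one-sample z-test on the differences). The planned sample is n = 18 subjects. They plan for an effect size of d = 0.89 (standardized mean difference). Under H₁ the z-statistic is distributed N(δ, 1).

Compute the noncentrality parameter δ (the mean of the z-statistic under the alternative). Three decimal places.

δ = d·√n = 0.89 × √18 = 3.7760

δ ≈ 3.776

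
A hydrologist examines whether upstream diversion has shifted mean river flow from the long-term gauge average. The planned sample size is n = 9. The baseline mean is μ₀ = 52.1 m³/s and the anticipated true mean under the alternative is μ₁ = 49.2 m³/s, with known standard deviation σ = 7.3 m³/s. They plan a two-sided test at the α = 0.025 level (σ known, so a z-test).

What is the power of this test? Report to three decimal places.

Power ≈ 0.147

Standardized effect: d = |μ₁ − μ₀| / σ = |49.2 − 52.1| / 7.3 = 0.3973
Noncentrality parameter: δ = d·√n = 0.3973 × √9 = 1.1918
Critical value for a two-sided test at α = 0.025: z_{α/2} = 2.241.
Power = Φ(δ − 2.241) + Φ(−δ − 2.241) = Φ(-1.050) + Φ(-3.433) = 0.1469 + 0.0003 = 0.1472.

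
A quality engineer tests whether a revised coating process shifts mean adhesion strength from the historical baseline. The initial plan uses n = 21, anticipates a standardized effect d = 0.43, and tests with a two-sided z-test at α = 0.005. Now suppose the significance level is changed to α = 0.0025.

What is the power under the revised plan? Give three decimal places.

δ = d·√n = 0.43 × √21 = 1.9705 (unchanged). New critical value: z_{0.0013} = 3.023.
Revised power = Φ(δ − 3.023) + Φ(−δ − 3.023) = Φ(-1.053) + Φ(-4.994) = 0.1462 + 0.0000 = 0.1462.

Power ≈ 0.146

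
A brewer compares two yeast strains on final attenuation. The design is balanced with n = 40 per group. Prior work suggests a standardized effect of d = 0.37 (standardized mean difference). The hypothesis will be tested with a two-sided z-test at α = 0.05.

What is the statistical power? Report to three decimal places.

Power ≈ 0.380

Noncentrality parameter: δ = d·√(n/2) = 0.37 × √(40/2) = 1.6547
Two-sided α = 0.05 → critical value z_{0.025} = 1.960.
Power = Φ(δ − 1.960) + Φ(−δ − 1.960) = Φ(-0.305) + Φ(-3.615) = 0.3801 + 0.0002 = 0.3802.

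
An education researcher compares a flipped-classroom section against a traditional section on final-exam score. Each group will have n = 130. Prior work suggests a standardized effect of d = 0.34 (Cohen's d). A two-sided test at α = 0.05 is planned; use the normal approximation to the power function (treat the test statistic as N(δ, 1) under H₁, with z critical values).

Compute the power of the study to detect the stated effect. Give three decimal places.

Power ≈ 0.783

Noncentrality parameter: δ = d·√(n/2) = 0.34 × √(130/2) = 2.7412
Critical value for a two-sided test at α = 0.05: z_{α/2} = 1.960.
Power = Φ(δ − 1.960) + Φ(−δ − 1.960) = Φ(0.781) + Φ(-4.701) = 0.7827 + 0.0000 = 0.7827.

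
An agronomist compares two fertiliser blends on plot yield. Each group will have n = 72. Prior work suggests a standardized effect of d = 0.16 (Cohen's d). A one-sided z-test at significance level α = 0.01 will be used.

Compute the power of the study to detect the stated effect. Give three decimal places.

Noncentrality parameter: δ = d·√(n/2) = 0.16 × √(72/2) = 0.9600
Critical value for a one-sided test at α = 0.01: z_α = 2.326.
Power = Φ(δ − 2.326) = Φ(-1.366) = 0.0859.

Power ≈ 0.086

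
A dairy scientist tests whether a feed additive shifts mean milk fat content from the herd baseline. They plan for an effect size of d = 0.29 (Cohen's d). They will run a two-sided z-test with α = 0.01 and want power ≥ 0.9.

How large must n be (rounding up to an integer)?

n = 177

Set Φ(δ − 2.576) = 0.9; then δ − 2.576 = Φ⁻¹(0.9) = 1.282, giving δ = 3.857.
(The Φ(−δ − z_{α/2}) term is vanishingly small for δ > 0 and is dropped in the standard sample-size formula.)
δ = d·√n ⇒ n = (δ/d)² = (3.857 / 0.29)² = 176.92.
Rounding up, n = 177.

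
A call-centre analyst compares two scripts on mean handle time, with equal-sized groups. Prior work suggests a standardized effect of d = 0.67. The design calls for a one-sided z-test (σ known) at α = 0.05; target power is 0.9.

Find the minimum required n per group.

n = 39 per group

For power 0.9 need Φ(δ − z_{0.05}) = 0.9, so δ = z_{0.05} + z_{0.10} = 1.645 + 1.282 = 2.926.
δ = d·√(n/2) ⇒ n = 2(δ/d)² = 2 × (2.926 / 0.67)² = 38.15.
Round up to the next whole unit.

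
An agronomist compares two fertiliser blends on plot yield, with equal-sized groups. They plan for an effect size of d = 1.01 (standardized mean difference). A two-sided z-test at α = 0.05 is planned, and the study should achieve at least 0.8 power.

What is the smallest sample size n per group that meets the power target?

For power 0.8 need Φ(δ − z_{0.025}) = 0.8, so δ = z_{0.025} + z_{0.20} = 1.960 + 0.842 = 2.802.
(For δ > 0 the lower-tail rejection region contributes negligibly to power, so the one-term inversion is standard.)
δ = d·√(n/2) ⇒ n = 2(δ/d)² = 2 × (2.802 / 1.01)² = 15.39.
Rounding up, n = 16 per group.

n = 16 per group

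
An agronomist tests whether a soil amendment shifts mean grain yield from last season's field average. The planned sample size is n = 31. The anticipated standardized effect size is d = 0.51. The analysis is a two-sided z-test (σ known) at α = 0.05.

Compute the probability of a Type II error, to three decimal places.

β ≈ 0.190

Noncentrality parameter: δ = d·√n = 0.51 × √31 = 2.8396
Critical value for a two-sided test at α = 0.05: z_{α/2} = 1.960.
Power = Φ(δ − 1.960) + Φ(−δ − 1.960) = Φ(0.880) + Φ(-4.800) = 0.8105 + 0.0000 = 0.8105.
Type II error: β = 1 − power = 1 − 0.8105 = 0.1895.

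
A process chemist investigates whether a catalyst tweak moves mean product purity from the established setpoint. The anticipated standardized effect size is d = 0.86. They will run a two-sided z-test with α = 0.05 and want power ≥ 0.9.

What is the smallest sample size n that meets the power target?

n = 15

For power 0.9 need Φ(δ − z_{0.025}) = 0.9, so δ = z_{0.025} + z_{0.10} = 1.960 + 1.282 = 3.242.
(Ignoring the negligible lower-tail rejection probability gives the usual closed-form inversion.)
δ = d·√n ⇒ n = (δ/d)² = (3.242 / 0.86)² = 14.21.
Rounding up, n = 15.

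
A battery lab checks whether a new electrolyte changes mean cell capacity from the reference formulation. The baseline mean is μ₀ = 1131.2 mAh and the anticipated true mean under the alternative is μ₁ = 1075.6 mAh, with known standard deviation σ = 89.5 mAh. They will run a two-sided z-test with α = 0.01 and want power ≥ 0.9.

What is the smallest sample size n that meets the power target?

n = 39

Standardized effect: d = |μ₁ − μ₀| / σ = |1075.6 − 1131.2| / 89.5 = 0.6212
For power 0.9 need Φ(δ − z_{0.005}) = 0.9, so δ = z_{0.005} + z_{0.10} = 2.576 + 1.282 = 3.857.
(The Φ(−δ − z_{α/2}) term is vanishingly small for δ > 0 and is dropped in the standard sample-size formula.)
δ = d·√n ⇒ n = (δ/d)² = (3.857 / 0.6212)² = 38.56.
Round up to the next whole unit.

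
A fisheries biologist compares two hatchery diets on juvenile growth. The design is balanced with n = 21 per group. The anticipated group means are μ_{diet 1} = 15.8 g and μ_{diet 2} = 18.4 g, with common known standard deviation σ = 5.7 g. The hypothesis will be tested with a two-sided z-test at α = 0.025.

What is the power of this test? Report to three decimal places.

Power ≈ 0.223

Standardized effect: d = |μ_{diet 1} − μ_{diet 2}| / σ = |15.8 − 18.4| / 5.7 = 0.4561
Noncentrality parameter: λ = d·√(n/2) = 0.4561 × √(21/2) = 1.4781
Two-sided α = 0.025 → critical value z_{0.0125} = 2.241.
Power = Φ(λ − 2.241) + Φ(−λ − 2.241) = Φ(-0.763) + Φ(-3.719) = 0.2226 + 0.0001 = 0.2227.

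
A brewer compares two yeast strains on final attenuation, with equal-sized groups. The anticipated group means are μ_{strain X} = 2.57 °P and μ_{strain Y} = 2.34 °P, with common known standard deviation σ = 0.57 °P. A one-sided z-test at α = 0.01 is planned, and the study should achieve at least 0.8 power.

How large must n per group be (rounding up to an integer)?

Standardized effect: d = |μ_{strain X} − μ_{strain Y}| / σ = |2.57 − 2.34| / 0.57 = 0.4035
Set Φ(δ − 2.326) = 0.8; then δ − 2.326 = Φ⁻¹(0.8) = 0.842, giving δ = 3.168.
δ = d·√(n/2) ⇒ n = 2(δ/d)² = 2 × (3.168 / 0.4035)² = 123.28.
Rounding up, n = 124 per group.

n = 124 per group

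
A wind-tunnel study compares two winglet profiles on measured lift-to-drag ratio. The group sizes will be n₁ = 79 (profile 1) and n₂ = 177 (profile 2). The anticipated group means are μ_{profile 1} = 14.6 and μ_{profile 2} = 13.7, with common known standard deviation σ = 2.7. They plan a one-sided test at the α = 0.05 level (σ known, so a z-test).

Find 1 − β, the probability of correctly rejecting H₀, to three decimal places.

Standardized effect: d = |μ_{profile 1} − μ_{profile 2}| / σ = |14.6 − 13.7| / 2.7 = 0.3333
Noncentrality parameter: δ = d / √(1/n₁ + 1/n₂) = 0.3333 / √(1/79 + 1/177) = 2.4635
Critical value for a one-sided test at α = 0.05: z_α = 1.645.
Power = P(Z > 1.645 − δ) = Φ(0.819) = 0.7935.

Power ≈ 0.794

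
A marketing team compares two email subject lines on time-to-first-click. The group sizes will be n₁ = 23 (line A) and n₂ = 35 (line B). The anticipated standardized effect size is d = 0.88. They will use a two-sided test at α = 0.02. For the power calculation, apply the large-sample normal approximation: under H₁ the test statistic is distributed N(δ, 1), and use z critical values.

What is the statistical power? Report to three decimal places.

Power ≈ 0.829

Noncentrality parameter: δ = d / √(1/n₁ + 1/n₂) = 0.88 / √(1/23 + 1/35) = 3.2784
Critical value for a two-sided test at α = 0.02: z_{α/2} = 2.326.
Power = Φ(δ − 2.326) + Φ(−δ − 2.326) = Φ(0.952) + Φ(-5.605) = 0.8295 + 0.0000 = 0.8295.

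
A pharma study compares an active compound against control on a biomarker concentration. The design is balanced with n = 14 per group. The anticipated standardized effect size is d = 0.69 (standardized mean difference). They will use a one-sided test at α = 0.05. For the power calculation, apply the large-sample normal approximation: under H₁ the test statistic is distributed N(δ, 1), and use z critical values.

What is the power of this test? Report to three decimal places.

Power ≈ 0.572

Noncentrality parameter: δ = d·√(n/2) = 0.69 × √(14/2) = 1.8256
One-sided α = 0.05 → critical value z_{0.05} = 1.645.
Power = Φ(δ − 1.645) = Φ(0.181) = 0.5717.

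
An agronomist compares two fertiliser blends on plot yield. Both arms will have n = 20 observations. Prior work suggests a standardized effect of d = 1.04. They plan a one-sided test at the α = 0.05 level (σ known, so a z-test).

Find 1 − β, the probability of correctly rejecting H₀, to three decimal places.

Power ≈ 0.950

Noncentrality parameter: δ = d·√(n/2) = 1.04 × √(20/2) = 3.2888
Critical value for a one-sided test at α = 0.05: z_α = 1.645.
Power = Φ(δ − 1.645) = Φ(1.644) = 0.9499.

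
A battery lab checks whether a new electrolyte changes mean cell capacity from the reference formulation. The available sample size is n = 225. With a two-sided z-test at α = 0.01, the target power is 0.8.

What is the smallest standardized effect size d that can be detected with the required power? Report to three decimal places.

d ≈ 0.228

Required noncentrality: δ = z_{0.005} + z_{0.20} = 2.576 + 0.842 = 3.417.
(Lower-tail contribution to power is negligible for δ > 0.)
δ = d·√n ⇒ d = δ/√n = 3.417/√225 = 0.2278.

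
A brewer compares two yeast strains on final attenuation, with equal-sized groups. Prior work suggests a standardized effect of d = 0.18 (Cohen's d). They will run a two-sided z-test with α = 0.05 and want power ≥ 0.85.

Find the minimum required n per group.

For power 0.85 need Φ(δ − z_{0.025}) = 0.85, so δ = z_{0.025} + z_{0.15} = 1.960 + 1.036 = 2.996.
(Ignoring the negligible lower-tail rejection probability gives the usual closed-form inversion.)
δ = d·√(n/2) ⇒ n = 2(δ/d)² = 2 × (2.996 / 0.18)² = 554.22.
Rounding up, n = 555 per group.

n = 555 per group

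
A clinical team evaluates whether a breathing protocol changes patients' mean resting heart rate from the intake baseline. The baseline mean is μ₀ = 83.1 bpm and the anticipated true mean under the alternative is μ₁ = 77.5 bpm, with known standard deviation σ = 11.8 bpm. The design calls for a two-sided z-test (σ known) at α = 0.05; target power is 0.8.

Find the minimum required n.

Standardized effect: d = |μ₁ − μ₀| / σ = |77.5 − 83.1| / 11.8 = 0.4746
For power 0.8 need Φ(δ − z_{0.025}) = 0.8, so δ = z_{0.025} + z_{0.20} = 1.960 + 0.842 = 2.802.
(Ignoring the negligible lower-tail rejection probability gives the usual closed-form inversion.)
δ = d·√n ⇒ n = (δ/d)² = (2.802 / 0.4746)² = 34.85.
Round up to the next whole unit.

n = 35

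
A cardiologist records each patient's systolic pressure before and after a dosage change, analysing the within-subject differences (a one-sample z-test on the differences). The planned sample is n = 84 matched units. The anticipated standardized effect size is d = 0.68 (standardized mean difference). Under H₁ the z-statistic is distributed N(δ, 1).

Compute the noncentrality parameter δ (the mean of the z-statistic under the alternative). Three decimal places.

δ ≈ 6.232

The noncentrality parameter scales effect size by the design's sample-size factor: δ = d·√n = 0.68 × √84 = 6.2323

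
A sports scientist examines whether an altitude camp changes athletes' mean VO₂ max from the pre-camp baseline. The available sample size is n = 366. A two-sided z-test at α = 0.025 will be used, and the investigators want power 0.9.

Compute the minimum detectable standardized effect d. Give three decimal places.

Need Φ(δ − 2.241) = 0.9, so δ = 2.241 + 1.282 = 3.523.
(Lower-tail contribution to power is negligible for δ > 0.)
δ = d·√n ⇒ d = δ/√n = 3.523/√366 = 0.1841.

d ≈ 0.184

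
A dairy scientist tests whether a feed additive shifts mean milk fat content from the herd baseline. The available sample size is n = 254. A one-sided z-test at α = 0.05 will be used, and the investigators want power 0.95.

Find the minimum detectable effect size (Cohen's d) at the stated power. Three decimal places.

d ≈ 0.206

Required noncentrality: δ = z_{0.05} + z_{0.05} = 1.645 + 1.645 = 3.290.
δ = d·√n ⇒ d = δ/√n = 3.290/√254 = 0.2064.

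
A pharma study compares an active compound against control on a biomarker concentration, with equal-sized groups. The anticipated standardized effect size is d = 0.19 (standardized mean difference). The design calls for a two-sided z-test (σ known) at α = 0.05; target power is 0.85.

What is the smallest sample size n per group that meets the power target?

Set Φ(δ − 1.960) = 0.85; then δ − 1.960 = Φ⁻¹(0.85) = 1.036, giving δ = 2.996.
(The Φ(−δ − z_{α/2}) term is vanishingly small for δ > 0 and is dropped in the standard sample-size formula.)
δ = d·√(n/2) ⇒ n = 2(δ/d)² = 2 × (2.996 / 0.19)² = 497.42.
Rounding up, n = 498 per group.

n = 498 per group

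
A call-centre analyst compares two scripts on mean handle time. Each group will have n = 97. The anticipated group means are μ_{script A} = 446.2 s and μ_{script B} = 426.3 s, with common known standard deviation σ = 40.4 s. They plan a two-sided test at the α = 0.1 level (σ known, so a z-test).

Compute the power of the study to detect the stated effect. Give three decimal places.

Power ≈ 0.963

Standardized effect: d = |μ_{script A} − μ_{script B}| / σ = |446.2 − 426.3| / 40.4 = 0.4926
Noncentrality parameter: δ = d·√(n/2) = 0.4926 × √(97/2) = 3.4304
Two-sided α = 0.1 → critical value z_{0.05} = 1.645.
Power = Φ(δ − 1.645) + Φ(−δ − 1.645) = Φ(1.786) + Φ(-5.075) = 0.9629 + 0.0000 = 0.9629.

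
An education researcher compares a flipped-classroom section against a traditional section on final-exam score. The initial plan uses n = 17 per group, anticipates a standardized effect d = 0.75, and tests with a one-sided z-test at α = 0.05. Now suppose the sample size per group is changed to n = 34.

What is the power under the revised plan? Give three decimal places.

Power ≈ 0.926

With n = 34 per group: δ = d·√(n/2) = 0.75 × √(34/2) = 3.0923. Critical value z_{0.05} = 1.645.
Revised power = P(Z > 1.645 − δ) = Φ(1.447) = 0.9261.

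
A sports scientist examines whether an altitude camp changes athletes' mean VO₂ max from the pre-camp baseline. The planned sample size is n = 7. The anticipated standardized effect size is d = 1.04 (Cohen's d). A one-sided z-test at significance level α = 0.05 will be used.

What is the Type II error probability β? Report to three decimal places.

β ≈ 0.134

Noncentrality parameter: δ = d·√n = 1.04 × √7 = 2.7516
One-sided α = 0.05 → critical value z_{0.05} = 1.645.
Power = Φ(δ − 1.645) = Φ(1.107) = 0.8658.
Type II error: β = 1 − power = 1 − 0.8658 = 0.1342.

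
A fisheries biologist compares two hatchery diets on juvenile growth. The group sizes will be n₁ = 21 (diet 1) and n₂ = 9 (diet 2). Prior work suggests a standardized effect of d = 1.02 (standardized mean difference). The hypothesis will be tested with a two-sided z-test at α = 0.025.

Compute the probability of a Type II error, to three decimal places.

Noncentrality parameter: δ = d / √(1/n₁ + 1/n₂) = 1.02 / √(1/21 + 1/9) = 2.5602
Critical value for a two-sided test at α = 0.025: z_{α/2} = 2.241.
Power = Φ(δ − 2.241) + Φ(−δ − 2.241) = Φ(0.319) + Φ(-4.802) = 0.6251 + 0.0000 = 0.6251.
Type II error: β = 1 − power = 1 − 0.6251 = 0.3749.

β ≈ 0.375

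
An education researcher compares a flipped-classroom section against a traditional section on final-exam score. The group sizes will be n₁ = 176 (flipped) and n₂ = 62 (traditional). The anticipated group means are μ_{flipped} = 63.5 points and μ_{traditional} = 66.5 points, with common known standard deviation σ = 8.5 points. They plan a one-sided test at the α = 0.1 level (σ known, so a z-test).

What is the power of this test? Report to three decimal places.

Standardized effect: d = |μ_{flipped} − μ_{traditional}| / σ = |63.5 − 66.5| / 8.5 = 0.3529
Noncentrality parameter: δ = d / √(1/n₁ + 1/n₂) = 0.3529 / √(1/176 + 1/62) = 2.3898
Critical value for a one-sided test at α = 0.1: z_α = 1.282.
Power = Φ(δ − 1.282) = Φ(1.108) = 0.8661.

Power ≈ 0.866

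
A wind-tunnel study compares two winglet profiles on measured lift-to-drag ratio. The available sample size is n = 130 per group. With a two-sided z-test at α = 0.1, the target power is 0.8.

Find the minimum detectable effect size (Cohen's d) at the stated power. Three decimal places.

Required noncentrality: δ = z_{0.05} + z_{0.20} = 1.645 + 0.842 = 2.486.
(The second rejection-region term Φ(−δ − z_{α/2}) is negligible and dropped.)
δ = d·√(n/2) ⇒ d = δ/√(n/2) = 2.486/√(130/2) = 0.3084.

d ≈ 0.308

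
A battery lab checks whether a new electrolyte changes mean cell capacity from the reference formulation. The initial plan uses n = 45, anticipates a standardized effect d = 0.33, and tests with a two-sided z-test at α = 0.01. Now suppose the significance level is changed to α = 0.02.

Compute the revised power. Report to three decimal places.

δ = d·√n = 0.33 × √45 = 2.2137 (unchanged). New critical value: z_{0.01} = 2.326.
Revised power = Φ(δ − 2.326) + Φ(−δ − 2.326) = Φ(-0.113) + Φ(-4.540) = 0.4552 + 0.0000 = 0.4552.

Power ≈ 0.455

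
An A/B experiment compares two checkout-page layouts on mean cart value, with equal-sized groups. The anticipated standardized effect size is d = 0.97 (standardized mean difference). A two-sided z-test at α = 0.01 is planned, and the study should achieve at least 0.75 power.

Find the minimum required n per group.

For power 0.75 need Φ(δ − z_{0.005}) = 0.75, so δ = z_{0.005} + z_{0.25} = 2.576 + 0.674 = 3.250.
(The Φ(−δ − z_{α/2}) term is vanishingly small for δ > 0 and is dropped in the standard sample-size formula.)
δ = d·√(n/2) ⇒ n = 2(δ/d)² = 2 × (3.250 / 0.97)² = 22.46.
Round up to the next whole unit.

n = 23 per group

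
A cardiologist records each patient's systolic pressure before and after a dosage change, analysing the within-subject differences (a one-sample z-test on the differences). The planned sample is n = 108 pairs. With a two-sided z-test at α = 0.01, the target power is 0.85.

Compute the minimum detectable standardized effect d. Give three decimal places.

Required noncentrality: δ = z_{0.005} + z_{0.15} = 2.576 + 1.036 = 3.612.
(Lower-tail contribution to power is negligible for δ > 0.)
δ = d·√n ⇒ d = δ/√n = 3.612/√108 = 0.3476.

d ≈ 0.348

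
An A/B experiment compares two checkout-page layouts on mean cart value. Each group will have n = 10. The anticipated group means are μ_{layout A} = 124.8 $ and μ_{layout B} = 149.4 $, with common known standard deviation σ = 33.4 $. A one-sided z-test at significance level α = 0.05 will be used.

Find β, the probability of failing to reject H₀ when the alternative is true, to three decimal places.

β ≈ 0.499

Standardized effect: d = |μ_{layout A} − μ_{layout B}| / σ = |124.8 − 149.4| / 33.4 = 0.7365
Noncentrality parameter: δ = d·√(n/2) = 0.7365 × √(10/2) = 1.6469
One-sided α = 0.05 → critical value z_{0.05} = 1.645.
Power = P(Z > 1.645 − δ) = Φ(0.002) = 0.5008.
Type II error: β = 1 − power = 1 − 0.5008 = 0.4992.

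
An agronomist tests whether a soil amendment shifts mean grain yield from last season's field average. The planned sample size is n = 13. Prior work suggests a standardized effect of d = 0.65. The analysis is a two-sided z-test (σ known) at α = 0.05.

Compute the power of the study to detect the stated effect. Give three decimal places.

Power ≈ 0.649

Noncentrality parameter: δ = d·√n = 0.65 × √13 = 2.3436
Critical value for a two-sided test at α = 0.05: z_{α/2} = 1.960.
Power = Φ(δ − 1.960) + Φ(−δ − 1.960) = Φ(0.384) + Φ(-4.304) = 0.6494 + 0.0000 = 0.6494.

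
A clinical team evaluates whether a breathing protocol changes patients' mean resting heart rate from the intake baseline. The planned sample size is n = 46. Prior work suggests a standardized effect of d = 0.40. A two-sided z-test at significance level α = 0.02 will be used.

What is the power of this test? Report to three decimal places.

Noncentrality parameter: δ = d·√n = 0.40 × √46 = 2.7129
Critical value for a two-sided test at α = 0.02: z_{α/2} = 2.326.
Power = Φ(δ − 2.326) + Φ(−δ − 2.326) = Φ(0.387) + Φ(-5.039) = 0.6505 + 0.0000 = 0.6505.

Power ≈ 0.650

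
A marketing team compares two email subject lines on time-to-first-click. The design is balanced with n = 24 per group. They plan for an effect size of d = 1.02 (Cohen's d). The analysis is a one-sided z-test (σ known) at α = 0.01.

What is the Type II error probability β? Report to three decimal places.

Noncentrality parameter: δ = d·√(n/2) = 1.02 × √(24/2) = 3.5334
One-sided α = 0.01 → critical value z_{0.01} = 2.326.
Power = P(Z > 2.326 − δ) = Φ(1.207) = 0.8863.
Type II error: β = 1 − power = 1 − 0.8863 = 0.1137.

β ≈ 0.114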